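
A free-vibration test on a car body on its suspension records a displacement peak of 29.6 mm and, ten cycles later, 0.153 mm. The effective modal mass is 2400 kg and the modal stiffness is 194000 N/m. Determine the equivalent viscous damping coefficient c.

Logarithmic decrement δ = (1/n)·ln(x₀/x_n) = (1/10)·ln(29.6/0.153) = (1/10)·ln(193.5) = 0.5265.
ζ = δ/√(4π² + δ²) = 0.5265/√(39.48 + 0.277) = 0.5265/6.305 = 0.08350.
c = ζ · 2√(km) = 0.08350 × 2√(194000 × 2400) = 0.08350 × 43160 = 3604 N·s/m.

3600 N·s/m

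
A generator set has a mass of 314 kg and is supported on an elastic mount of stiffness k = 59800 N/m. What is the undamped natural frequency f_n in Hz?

ω_n = √(k/m) = √(59800/314) = √190.4 = 13.80 rad/s.
f_n = ω_n/(2π) = 13.80/6.283 = 2.196 Hz.

2.20 Hz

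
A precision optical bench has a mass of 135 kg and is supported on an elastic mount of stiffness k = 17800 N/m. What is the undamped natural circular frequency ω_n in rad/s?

11.5 rad/s

ω_n = √(k/m) = √(17800/135) = √131.9 = 11.48 rad/s.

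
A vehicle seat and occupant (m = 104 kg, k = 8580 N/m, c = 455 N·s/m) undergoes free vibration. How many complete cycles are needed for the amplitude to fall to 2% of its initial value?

3 cycles

ζ = c/(2√(km)) = 455/(2√(8580 × 104)) = 455/1889 = 0.2408.
Logarithmic decrement δ = 2πζ/√(1 − ζ²) = 2π × 0.2408/√(1 − 0.0580) = 1.559.
x_n/x₀ = e^(−nδ) ≤ 0.02; take ln: n ≥ ln(1/0.02)/δ = 3.912/1.559 = 2.509.
So 3 complete cycles are required.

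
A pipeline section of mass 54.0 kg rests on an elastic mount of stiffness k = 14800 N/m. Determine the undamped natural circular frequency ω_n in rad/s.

ω_n = √(k/m) = √(14800/54.0) = √274.1 = 16.56 rad/s.

16.6 rad/s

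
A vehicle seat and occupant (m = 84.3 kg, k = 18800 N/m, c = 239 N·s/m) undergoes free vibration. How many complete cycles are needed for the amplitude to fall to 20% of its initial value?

ζ = c/(2√(km)) = 239/(2√(18800 × 84.3)) = 239/2518 = 0.09492.
Logarithmic decrement δ = 2πζ/√(1 − ζ²) = 2π × 0.09492/√(1 − 0.00901) = 0.5991.
x_n/x₀ = e^(−nδ) ≤ 0.2; take ln: n ≥ ln(1/0.2)/δ = 1.609/0.5991 = 2.686.
So 3 complete cycles are required.

3 cycles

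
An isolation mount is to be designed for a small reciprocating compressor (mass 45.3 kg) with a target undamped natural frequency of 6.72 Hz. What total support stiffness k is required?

80800 N/m

ω_n = 2πf_n = 2π × 6.72 = 42.22 rad/s.
k = m·ω_n² = 45.3 × 42.22² = 45.3 × 1783 = 80760 N/m.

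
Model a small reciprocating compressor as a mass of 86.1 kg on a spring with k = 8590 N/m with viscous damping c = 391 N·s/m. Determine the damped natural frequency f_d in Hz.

ω_n = √(k/m) = √(8590/86.1) = 9.988 rad/s.
Critical damping c_c = 2√(k·m) = 2√(8590 × 86.1) = 1720 N·s/m, so ζ = c/c_c = 391/1720 = 0.2273.
ω_d = ω_n√(1 − ζ²) = 9.988 × √(1 − 0.0517) = 9.727 rad/s.
f_d = ω_d/(2π) = 1.548 Hz.

1.55 Hz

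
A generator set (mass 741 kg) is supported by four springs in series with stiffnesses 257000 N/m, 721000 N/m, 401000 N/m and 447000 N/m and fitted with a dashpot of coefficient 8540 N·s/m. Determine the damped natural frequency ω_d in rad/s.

10.1 rad/s

Series springs: 1/k_eq = 1/257000 + 1/721000 + 1/401000 + 1/447000 = 1.001×10^-5, so k_eq = 99910 N/m.
ω_n = √(k_eq/m) = √(99910/741) = 11.61 rad/s.
Critical damping c_c = 2√(k_eq·m) = 2√(99910 × 741) = 17210 N·s/m, so ζ = c/c_c = 8540/17210 = 0.4963.
ω_d = ω_n√(1 − ζ²) = 11.61 × √(1 − 0.246) = 10.08 rad/s.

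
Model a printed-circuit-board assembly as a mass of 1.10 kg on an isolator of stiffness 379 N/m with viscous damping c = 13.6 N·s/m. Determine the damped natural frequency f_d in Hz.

ω_n = √(k/m) = √(379.0/1.10) = 18.56 rad/s.
Critical damping c_c = 2√(k·m) = 2√(379.0 × 1.10) = 40.84 N·s/m, so ζ = c/c_c = 13.6/40.84 = 0.3330.
ω_d = ω_n√(1 − ζ²) = 18.56 × √(1 − 0.111) = 17.50 rad/s.
f_d = ω_d/(2π) = 2.786 Hz.

2.79 Hz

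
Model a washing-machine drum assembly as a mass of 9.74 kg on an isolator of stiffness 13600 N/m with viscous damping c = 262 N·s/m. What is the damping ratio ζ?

0.360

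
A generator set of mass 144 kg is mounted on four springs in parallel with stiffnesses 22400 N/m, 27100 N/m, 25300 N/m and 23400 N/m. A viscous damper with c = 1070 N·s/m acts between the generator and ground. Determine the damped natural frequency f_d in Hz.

4.11 Hz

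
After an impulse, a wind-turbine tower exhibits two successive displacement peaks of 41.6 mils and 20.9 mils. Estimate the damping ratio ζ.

Logarithmic decrement δ = (1/n)·ln(x₀/x_n) = (1/1)·ln(41.6/20.9) = (1/1)·ln(1.990) = 0.6884.
ζ = δ/√(4π² + δ²) = 0.6884/√(39.48 + 0.474) = 0.6884/6.321 = 0.1089.

0.109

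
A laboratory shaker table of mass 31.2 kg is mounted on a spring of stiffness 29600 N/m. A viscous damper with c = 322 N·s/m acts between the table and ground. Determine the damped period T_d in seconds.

0.207 s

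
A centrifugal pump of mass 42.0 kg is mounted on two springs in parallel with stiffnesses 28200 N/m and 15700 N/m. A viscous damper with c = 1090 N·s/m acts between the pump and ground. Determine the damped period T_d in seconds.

Parallel springs add: k_eq = 28200 + 15700 = 43900 N/m.
ω_n = √(k_eq/m) = √(43900/42.0) = 32.33 rad/s.
Critical damping c_c = 2√(k_eq·m) = 2√(43900 × 42.0) = 2716 N·s/m, so ζ = c/c_c = 1090/2716 = 0.4014.
ω_d = ω_n√(1 − ζ²) = 32.33 × √(1 − 0.161) = 29.61 rad/s.
T_d = 2π/ω_d = 0.2122 s.

0.212 s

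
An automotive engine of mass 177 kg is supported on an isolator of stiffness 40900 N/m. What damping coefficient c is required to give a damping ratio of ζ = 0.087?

468 N·s/m

c_c = 2√(k·m) = 2√(40900 × 177) = 5381 N·s/m.
c = ζ·c_c = 0.087 × 5381 = 468.2 N·s/m.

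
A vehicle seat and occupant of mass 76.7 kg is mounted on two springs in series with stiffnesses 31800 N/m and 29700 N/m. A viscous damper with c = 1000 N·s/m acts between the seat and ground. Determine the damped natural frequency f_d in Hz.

2.00 Hz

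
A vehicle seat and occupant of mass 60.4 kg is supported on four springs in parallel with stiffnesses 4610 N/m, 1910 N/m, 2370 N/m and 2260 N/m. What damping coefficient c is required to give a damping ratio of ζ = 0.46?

Parallel springs add: k_eq = 4610 + 1910 + 2370 + 2260 = 11150 N/m.
c_c = 2√(k_eq·m) = 2√(11150 × 60.4) = 1641 N·s/m.
c = ζ·c_c = 0.46 × 1641 = 755.0 N·s/m.

755 N·s/m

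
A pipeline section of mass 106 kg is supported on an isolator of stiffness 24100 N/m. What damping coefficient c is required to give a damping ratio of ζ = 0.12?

c_c = 2√(k·m) = 2√(24100 × 106) = 3197 N·s/m.
c = ζ·c_c = 0.12 × 3197 = 383.6 N·s/m.

384 N·s/m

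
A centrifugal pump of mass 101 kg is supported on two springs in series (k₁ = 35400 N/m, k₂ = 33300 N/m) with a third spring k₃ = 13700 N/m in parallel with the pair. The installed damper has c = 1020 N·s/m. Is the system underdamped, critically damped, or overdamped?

Series pair: k_s = k₁k₂/(k₁+k₂) = (35400)(33300)/(35400 + 33300) = 17160 N/m. In parallel with k₃: k_eq = 17160 + 13700 = 30860 N/m.
c_c = 2√(k_eq·m) = 3531 N·s/m; ζ = c/c_c = 1020/3531 = 0.289.
Since ζ < 1 the system is underdamped.

underdamped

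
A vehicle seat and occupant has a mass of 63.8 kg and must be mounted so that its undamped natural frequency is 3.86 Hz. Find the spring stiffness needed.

ω_n = 2πf_n = 2π × 3.86 = 24.25 rad/s.
k = m·ω_n² = 63.8 × 24.25² = 63.8 × 588.2 = 37530 N/m.

37500 N/m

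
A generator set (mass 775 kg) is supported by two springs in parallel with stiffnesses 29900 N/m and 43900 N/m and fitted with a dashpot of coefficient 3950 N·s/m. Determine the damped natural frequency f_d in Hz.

Parallel springs add: k_eq = 29900 + 43900 = 73800 N/m.
ω_n = √(k_eq/m) = √(73800/775) = 9.758 rad/s.
Critical damping c_c = 2√(k_eq·m) = 2√(73800 × 775) = 15130 N·s/m, so ζ = c/c_c = 3950/15130 = 0.2611.
ω_d = ω_n√(1 − ζ²) = 9.758 × √(1 − 0.0682) = 9.420 rad/s.
f_d = ω_d/(2π) = 1.499 Hz.

1.50 Hz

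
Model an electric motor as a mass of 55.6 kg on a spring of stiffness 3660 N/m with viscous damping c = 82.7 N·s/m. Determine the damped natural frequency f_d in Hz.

1.29 Hz

ω_n = √(k/m) = √(3660/55.6) = 8.113 rad/s.
Critical damping c_c = 2√(k·m) = 2√(3660 × 55.6) = 902.2 N·s/m, so ζ = c/c_c = 82.7/902.2 = 0.09166.
ω_d = ω_n√(1 − ζ²) = 8.113 × √(1 − 0.00840) = 8.079 rad/s.
f_d = ω_d/(2π) = 1.286 Hz.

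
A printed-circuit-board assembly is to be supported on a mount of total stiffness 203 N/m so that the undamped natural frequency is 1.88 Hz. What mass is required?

1.45 kg

ω_n = 2πf_n = 2π × 1.88 = 11.81 rad/s.
m = k/ω_n² = 203/11.81² = 203/139.5 = 1.455 kg.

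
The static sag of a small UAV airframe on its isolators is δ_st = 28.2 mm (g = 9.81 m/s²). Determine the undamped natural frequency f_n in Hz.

2.97 Hz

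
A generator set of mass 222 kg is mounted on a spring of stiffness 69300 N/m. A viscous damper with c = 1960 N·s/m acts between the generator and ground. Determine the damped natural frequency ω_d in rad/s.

ω_n = √(k/m) = √(69300/222) = 17.67 rad/s.
Critical damping c_c = 2√(k·m) = 2√(69300 × 222) = 7845 N·s/m, so ζ = c/c_c = 1960/7845 = 0.2499.
ω_d = ω_n√(1 − ζ²) = 17.67 × √(1 − 0.0624) = 17.11 rad/s.

17.1 rad/s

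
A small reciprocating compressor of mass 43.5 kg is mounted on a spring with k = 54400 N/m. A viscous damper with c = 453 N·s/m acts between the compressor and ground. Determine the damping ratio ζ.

0.147

ω_n = √(k/m) = √(54400/43.5) = 35.36 rad/s.
Critical damping c_c = 2√(k·m) = 2√(54400 × 43.5) = 3077 N·s/m, so ζ = c/c_c = 453/3077 = 0.1472.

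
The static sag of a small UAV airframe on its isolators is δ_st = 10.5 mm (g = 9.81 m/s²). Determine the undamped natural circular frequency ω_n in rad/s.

ω_n = √(g/δ_st) = √(9.81/0.0105) = √934.3 = 30.57 rad/s.

30.6 rad/s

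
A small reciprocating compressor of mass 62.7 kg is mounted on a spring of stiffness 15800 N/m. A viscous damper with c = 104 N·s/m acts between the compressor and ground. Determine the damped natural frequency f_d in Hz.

2.52 Hz

ω_n = √(k/m) = √(15800/62.7) = 15.87 rad/s.
Critical damping c_c = 2√(k·m) = 2√(15800 × 62.7) = 1991 N·s/m, so ζ = c/c_c = 104/1991 = 0.05224.
ω_d = ω_n√(1 − ζ²) = 15.87 × √(1 − 0.00273) = 15.85 rad/s.
f_d = ω_d/(2π) = 2.523 Hz.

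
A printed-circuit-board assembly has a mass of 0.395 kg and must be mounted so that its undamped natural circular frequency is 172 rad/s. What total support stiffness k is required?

k = m·ω_n² = 0.395 × 172.0² = 0.395 × 29580 = 11690 N/m.

11700 N/m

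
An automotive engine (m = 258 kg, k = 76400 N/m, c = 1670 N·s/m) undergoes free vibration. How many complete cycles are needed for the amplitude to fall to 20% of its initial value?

ζ = c/(2√(km)) = 1670/(2√(76400 × 258)) = 1670/8879 = 0.1881.
Logarithmic decrement δ = 2πζ/√(1 − ζ²) = 2π × 0.1881/√(1 − 0.0354) = 1.203.
x_n/x₀ = e^(−nδ) ≤ 0.2; take ln: n ≥ ln(1/0.2)/δ = 1.609/1.203 = 1.338.
So 2 complete cycles are required.

2 cycles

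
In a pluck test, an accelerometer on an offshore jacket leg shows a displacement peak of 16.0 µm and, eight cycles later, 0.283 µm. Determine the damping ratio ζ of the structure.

Logarithmic decrement δ = (1/n)·ln(x₀/x_n) = (1/8)·ln(16.0/0.283) = (1/8)·ln(56.54) = 0.5044.
ζ = δ/√(4π² + δ²) = 0.5044/√(39.48 + 0.254) = 0.5044/6.303 = 0.08001.

0.0800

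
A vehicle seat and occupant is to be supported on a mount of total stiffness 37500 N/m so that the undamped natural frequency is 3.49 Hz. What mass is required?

78.0 kg

ω_n = 2πf_n = 2π × 3.49 = 21.93 rad/s.
m = k/ω_n² = 37500/21.93² = 37500/480.9 = 77.99 kg.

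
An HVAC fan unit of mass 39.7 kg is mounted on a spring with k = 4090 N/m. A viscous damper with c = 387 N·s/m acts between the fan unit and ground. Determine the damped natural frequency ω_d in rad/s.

8.90 rad/s

ω_n = √(k/m) = √(4090/39.7) = 10.15 rad/s.
Critical damping c_c = 2√(k·m) = 2√(4090 × 39.7) = 805.9 N·s/m, so ζ = c/c_c = 387/805.9 = 0.4802.
ω_d = ω_n√(1 − ζ²) = 10.15 × √(1 − 0.231) = 8.903 rad/s.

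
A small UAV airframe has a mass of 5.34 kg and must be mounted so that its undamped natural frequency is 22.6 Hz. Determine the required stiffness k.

ω_n = 2πf_n = 2π × 22.6 = 142.0 rad/s.
k = m·ω_n² = 5.34 × 142.0² = 5.34 × 20160 = 107700 N/m.

108000 N/m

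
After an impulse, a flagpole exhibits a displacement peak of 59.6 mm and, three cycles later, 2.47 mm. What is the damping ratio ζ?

0.167

Logarithmic decrement δ = (1/n)·ln(x₀/x_n) = (1/3)·ln(59.6/2.47) = (1/3)·ln(24.13) = 1.061.
ζ = δ/√(4π² + δ²) = 1.061/√(39.48 + 1.13) = 1.061/6.372 = 0.1665.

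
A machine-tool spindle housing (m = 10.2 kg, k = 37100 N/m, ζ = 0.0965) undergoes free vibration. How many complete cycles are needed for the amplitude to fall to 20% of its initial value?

3 cycles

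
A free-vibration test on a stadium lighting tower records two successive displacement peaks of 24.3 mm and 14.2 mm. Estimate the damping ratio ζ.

0.0852

Logarithmic decrement δ = (1/n)·ln(x₀/x_n) = (1/1)·ln(24.3/14.2) = (1/1)·ln(1.711) = 0.5372.
ζ = δ/√(4π² + δ²) = 0.5372/√(39.48 + 0.289) = 0.5372/6.306 = 0.08519.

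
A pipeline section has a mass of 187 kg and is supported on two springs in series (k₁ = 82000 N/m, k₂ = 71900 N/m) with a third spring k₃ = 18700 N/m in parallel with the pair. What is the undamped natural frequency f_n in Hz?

2.78 Hz

Series pair: k_s = k₁k₂/(k₁+k₂) = (82000)(71900)/(82000 + 71900) = 38310 N/m. In parallel with k₃: k_eq = 38310 + 18700 = 57010 N/m.
ω_n = √(k_eq/m) = √(57010/187) = √304.9 = 17.46 rad/s.
f_n = ω_n/(2π) = 17.46/6.283 = 2.779 Hz.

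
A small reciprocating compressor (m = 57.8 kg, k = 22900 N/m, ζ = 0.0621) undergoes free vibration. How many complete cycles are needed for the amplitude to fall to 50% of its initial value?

2 cycles

Logarithmic decrement δ = 2πζ/√(1 − ζ²) = 2π × 0.06210/√(1 − 0.00386) = 0.3909.
x_n/x₀ = e^(−nδ) ≤ 0.5; take ln: n ≥ ln(1/0.5)/δ = 0.6931/0.3909 = 1.773.
So 2 complete cycles are required.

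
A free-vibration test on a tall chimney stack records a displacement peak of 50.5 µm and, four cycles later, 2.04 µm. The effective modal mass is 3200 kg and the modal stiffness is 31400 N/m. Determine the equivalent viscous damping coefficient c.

2540 N·s/m

Logarithmic decrement δ = (1/n)·ln(x₀/x_n) = (1/4)·ln(50.5/2.04) = (1/4)·ln(24.75) = 0.8023.
ζ = δ/√(4π² + δ²) = 0.8023/√(39.48 + 0.644) = 0.8023/6.334 = 0.1267.
c = ζ · 2√(km) = 0.1267 × 2√(31400 × 3200) = 0.1267 × 20050 = 2539 N·s/m.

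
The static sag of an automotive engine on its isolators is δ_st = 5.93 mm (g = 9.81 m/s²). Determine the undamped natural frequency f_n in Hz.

6.47 Hz

ω_n = √(g/δ_st) = √(9.81/0.00593) = √1654 = 40.67 rad/s.
f_n = ω_n/(2π) = 40.67/6.283 = 6.473 Hz.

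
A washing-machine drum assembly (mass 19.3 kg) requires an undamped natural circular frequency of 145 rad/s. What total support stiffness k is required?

k = m·ω_n² = 19.3 × 145.0² = 19.3 × 21020 = 405800 N/m.

406000 N/m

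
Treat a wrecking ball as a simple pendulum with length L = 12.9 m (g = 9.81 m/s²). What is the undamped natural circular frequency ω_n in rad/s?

0.872 rad/s

For a simple pendulum ω_n = √(g/L) = √(9.81/12.9) = √0.7605 = 0.8720 rad/s.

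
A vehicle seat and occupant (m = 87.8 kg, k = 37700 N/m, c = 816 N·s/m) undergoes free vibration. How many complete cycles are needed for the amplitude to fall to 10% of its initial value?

2 cycles

ζ = c/(2√(km)) = 816/(2√(37700 × 87.8)) = 816/3639 = 0.2243.
Logarithmic decrement δ = 2πζ/√(1 − ζ²) = 2π × 0.2243/√(1 − 0.0503) = 1.446.
x_n/x₀ = e^(−nδ) ≤ 0.1; take ln: n ≥ ln(1/0.1)/δ = 2.303/1.446 = 1.593.
So 2 complete cycles are required.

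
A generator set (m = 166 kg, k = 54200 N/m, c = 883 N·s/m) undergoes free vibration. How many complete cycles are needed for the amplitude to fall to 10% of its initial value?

ζ = c/(2√(km)) = 883/(2√(54200 × 166)) = 883/5999 = 0.1472.
Logarithmic decrement δ = 2πζ/√(1 − ζ²) = 2π × 0.1472/√(1 − 0.0217) = 0.9350.
x_n/x₀ = e^(−nδ) ≤ 0.1; take ln: n ≥ ln(1/0.1)/δ = 2.303/0.9350 = 2.463.
So 3 complete cycles are required.

3 cycles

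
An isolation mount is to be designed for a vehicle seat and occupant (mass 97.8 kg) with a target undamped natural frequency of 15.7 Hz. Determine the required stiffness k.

ω_n = 2πf_n = 2π × 15.7 = 98.65 rad/s.
k = m·ω_n² = 97.8 × 98.65² = 97.8 × 9731 = 951700 N/m.

952000 N/m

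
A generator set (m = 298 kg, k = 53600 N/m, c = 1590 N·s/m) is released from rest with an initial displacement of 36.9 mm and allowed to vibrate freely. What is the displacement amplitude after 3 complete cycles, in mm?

ζ = c/(2√(km)) = 1590/(2√(53600 × 298)) = 1590/7993 = 0.1989.
Logarithmic decrement δ = 2πζ/√(1 − ζ²) = 2π × 0.1989/√(1 − 0.0396) = 1.275.
After n cycles, x_n/x₀ = e^(−nδ), so x_3 = 36.9 × e^(−3 × 1.275) = 36.9 × 0.02180 = 0.8043 mm.

0.804 mm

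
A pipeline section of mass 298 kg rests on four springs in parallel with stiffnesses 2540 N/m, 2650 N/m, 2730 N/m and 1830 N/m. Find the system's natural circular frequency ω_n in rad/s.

Parallel springs add: k_eq = 2540 + 2650 + 2730 + 1830 = 9750 N/m.
ω_n = √(k_eq/m) = √(9750/298) = √32.72 = 5.720 rad/s.

5.72 rad/s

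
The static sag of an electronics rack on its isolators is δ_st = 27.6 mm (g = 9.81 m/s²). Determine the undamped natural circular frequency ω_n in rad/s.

18.9 rad/s

ω_n = √(g/δ_st) = √(9.81/0.0276) = √355.4 = 18.85 rad/s.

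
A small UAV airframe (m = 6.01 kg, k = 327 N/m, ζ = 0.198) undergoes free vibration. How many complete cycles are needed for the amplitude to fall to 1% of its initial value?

4 cycles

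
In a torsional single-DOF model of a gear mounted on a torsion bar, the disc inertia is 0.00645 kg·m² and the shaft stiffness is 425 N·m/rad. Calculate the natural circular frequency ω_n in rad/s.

257 rad/s

ω_n = √(k_t/J) = √(425/0.00645) = √65890 = 256.7 rad/s.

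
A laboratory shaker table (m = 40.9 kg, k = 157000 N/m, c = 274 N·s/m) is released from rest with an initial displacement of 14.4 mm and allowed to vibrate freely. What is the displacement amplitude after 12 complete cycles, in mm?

ζ = c/(2√(km)) = 274/(2√(157000 × 40.9)) = 274/5068 = 0.05406.
Logarithmic decrement δ = 2πζ/√(1 − ζ²) = 2π × 0.05406/√(1 − 0.00292) = 0.3402.
After n cycles, x_n/x₀ = e^(−nδ), so x_12 = 14.4 × e^(−12 × 0.3402) = 14.4 × 0.01687 = 0.2429 mm.

0.243 mm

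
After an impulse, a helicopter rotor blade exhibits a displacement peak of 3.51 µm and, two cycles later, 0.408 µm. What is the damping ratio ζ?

0.169

Logarithmic decrement δ = (1/n)·ln(x₀/x_n) = (1/2)·ln(3.51/0.408) = (1/2)·ln(8.603) = 1.076.
ζ = δ/√(4π² + δ²) = 1.076/√(39.48 + 1.16) = 1.076/6.375 = 0.1688.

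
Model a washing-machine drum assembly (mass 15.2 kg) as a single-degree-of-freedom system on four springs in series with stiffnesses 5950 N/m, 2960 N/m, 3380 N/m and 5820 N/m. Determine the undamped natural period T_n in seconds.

Series springs: 1/k_eq = 1/5950 + 1/2960 + 1/3380 + 1/5820 = 0.0009736, so k_eq = 1027 N/m.
ω_n = √(k_eq/m) = √(1027/15.2) = √67.57 = 8.220 rad/s.
T_n = 2π/ω_n = 6.283/8.220 = 0.7643 s.

0.764 s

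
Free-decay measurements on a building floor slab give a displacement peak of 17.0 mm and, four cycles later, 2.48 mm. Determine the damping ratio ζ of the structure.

0.0764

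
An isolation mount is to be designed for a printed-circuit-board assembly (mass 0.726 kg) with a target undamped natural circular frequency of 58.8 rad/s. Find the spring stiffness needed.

k = m·ω_n² = 0.726 × 58.80² = 0.726 × 3457 = 2510 N/m.

2510 N/m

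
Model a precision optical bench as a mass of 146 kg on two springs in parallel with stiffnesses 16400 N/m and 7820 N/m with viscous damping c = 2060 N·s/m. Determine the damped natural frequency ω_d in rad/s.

Parallel springs add: k_eq = 16400 + 7820 = 24220 N/m.
ω_n = √(k_eq/m) = √(24220/146) = 12.88 rad/s.
Critical damping c_c = 2√(k_eq·m) = 2√(24220 × 146) = 3761 N·s/m, so ζ = c/c_c = 2060/3761 = 0.5477.
ω_d = ω_n√(1 − ζ²) = 12.88 × √(1 − 0.300) = 10.78 rad/s.

10.8 rad/s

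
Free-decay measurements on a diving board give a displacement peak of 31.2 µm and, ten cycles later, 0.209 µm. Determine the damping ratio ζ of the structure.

0.0794

Logarithmic decrement δ = (1/n)·ln(x₀/x_n) = (1/10)·ln(31.2/0.209) = (1/10)·ln(149.3) = 0.5006.
ζ = δ/√(4π² + δ²) = 0.5006/√(39.48 + 0.251) = 0.5006/6.303 = 0.07942.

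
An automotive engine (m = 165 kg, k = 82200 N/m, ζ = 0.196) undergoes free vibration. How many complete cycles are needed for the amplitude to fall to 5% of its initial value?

3 cycles

Logarithmic decrement δ = 2πζ/√(1 − ζ²) = 2π × 0.1960/√(1 − 0.0384) = 1.256.
x_n/x₀ = e^(−nδ) ≤ 0.05; take ln: n ≥ ln(1/0.05)/δ = 2.996/1.256 = 2.385.
So 3 complete cycles are required.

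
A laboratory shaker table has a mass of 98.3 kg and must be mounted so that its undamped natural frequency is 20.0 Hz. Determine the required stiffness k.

1550000 N/m

ω_n = 2πf_n = 2π × 20.0 = 125.7 rad/s.
k = m·ω_n² = 98.3 × 125.7² = 98.3 × 15790 = 1552000 N/m.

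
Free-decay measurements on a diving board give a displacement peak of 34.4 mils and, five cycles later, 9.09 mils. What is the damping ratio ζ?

Logarithmic decrement δ = (1/n)·ln(x₀/x_n) = (1/5)·ln(34.4/9.09) = (1/5)·ln(3.784) = 0.2662.
ζ = δ/√(4π² + δ²) = 0.2662/√(39.48 + 0.0708) = 0.2662/6.289 = 0.04233.

0.0423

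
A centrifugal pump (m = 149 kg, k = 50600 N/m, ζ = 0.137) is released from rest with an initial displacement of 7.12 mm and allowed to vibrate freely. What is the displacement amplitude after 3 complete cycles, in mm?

0.525 mm

Logarithmic decrement δ = 2πζ/√(1 − ζ²) = 2π × 0.1370/√(1 − 0.0188) = 0.8690.
After n cycles, x_n/x₀ = e^(−nδ), so x_3 = 7.12 × e^(−3 × 0.8690) = 7.12 × 0.07376 = 0.5252 mm.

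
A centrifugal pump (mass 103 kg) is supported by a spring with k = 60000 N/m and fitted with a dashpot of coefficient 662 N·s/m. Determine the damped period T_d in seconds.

ω_n = √(k/m) = √(60000/103) = 24.14 rad/s.
Critical damping c_c = 2√(k·m) = 2√(60000 × 103) = 4972 N·s/m, so ζ = c/c_c = 662/4972 = 0.1331.
ω_d = ω_n√(1 − ζ²) = 24.14 × √(1 − 0.0177) = 23.92 rad/s.
T_d = 2π/ω_d = 0.2627 s.

0.263 s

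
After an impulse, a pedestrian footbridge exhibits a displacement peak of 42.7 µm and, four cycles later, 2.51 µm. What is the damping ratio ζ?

0.112

Logarithmic decrement δ = (1/n)·ln(x₀/x_n) = (1/4)·ln(42.7/2.51) = (1/4)·ln(17.01) = 0.7085.
ζ = δ/√(4π² + δ²) = 0.7085/√(39.48 + 0.502) = 0.7085/6.323 = 0.1120.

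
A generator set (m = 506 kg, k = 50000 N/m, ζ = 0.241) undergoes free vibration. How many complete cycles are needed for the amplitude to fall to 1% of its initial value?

3 cycles

Logarithmic decrement δ = 2πζ/√(1 − ζ²) = 2π × 0.2410/√(1 − 0.0581) = 1.560.
x_n/x₀ = e^(−nδ) ≤ 0.01; take ln: n ≥ ln(1/0.01)/δ = 4.605/1.560 = 2.952.
So 3 complete cycles are required.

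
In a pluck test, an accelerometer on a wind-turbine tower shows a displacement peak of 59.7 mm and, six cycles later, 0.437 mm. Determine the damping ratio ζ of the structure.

0.129

Logarithmic decrement δ = (1/n)·ln(x₀/x_n) = (1/6)·ln(59.7/0.437) = (1/6)·ln(136.6) = 0.8195.
ζ = δ/√(4π² + δ²) = 0.8195/√(39.48 + 0.672) = 0.8195/6.336 = 0.1293.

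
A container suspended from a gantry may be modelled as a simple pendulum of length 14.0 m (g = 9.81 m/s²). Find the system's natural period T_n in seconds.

7.51 s

For a simple pendulum ω_n = √(g/L) = √(9.81/14.0) = √0.7007 = 0.8371 rad/s.
T_n = 2π/ω_n = 6.283/0.8371 = 7.506 s.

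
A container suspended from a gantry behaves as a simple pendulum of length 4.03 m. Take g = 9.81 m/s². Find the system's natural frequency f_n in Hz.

0.248 Hz

For a simple pendulum ω_n = √(g/L) = √(9.81/4.03) = √2.434 = 1.560 rad/s.
f_n = ω_n/(2π) = 1.560/6.283 = 0.2483 Hz.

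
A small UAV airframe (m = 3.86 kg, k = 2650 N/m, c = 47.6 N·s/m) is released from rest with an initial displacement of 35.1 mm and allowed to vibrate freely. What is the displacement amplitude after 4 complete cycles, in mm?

ζ = c/(2√(km)) = 47.6/(2√(2650 × 3.86)) = 47.6/202.3 = 0.2353.
Logarithmic decrement δ = 2πζ/√(1 − ζ²) = 2π × 0.2353/√(1 − 0.0554) = 1.521.
After n cycles, x_n/x₀ = e^(−nδ), so x_4 = 35.1 × e^(−4 × 1.521) = 35.1 × 0.002276 = 0.07990 mm.

0.0799 mm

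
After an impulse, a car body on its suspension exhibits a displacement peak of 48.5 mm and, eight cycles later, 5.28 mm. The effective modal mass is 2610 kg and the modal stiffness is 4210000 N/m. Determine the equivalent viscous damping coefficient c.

9240 N·s/m

Logarithmic decrement δ = (1/n)·ln(x₀/x_n) = (1/8)·ln(48.5/5.28) = (1/8)·ln(9.186) = 0.2772.
ζ = δ/√(4π² + δ²) = 0.2772/√(39.48 + 0.0768) = 0.2772/6.289 = 0.04408.
c = ζ · 2√(km) = 0.04408 × 2√(4210000 × 2610) = 0.04408 × 209600 = 9240 N·s/m.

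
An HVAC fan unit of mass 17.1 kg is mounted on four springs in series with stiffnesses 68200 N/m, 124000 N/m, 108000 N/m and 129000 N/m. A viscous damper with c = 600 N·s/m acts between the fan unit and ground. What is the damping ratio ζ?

0.457

Series springs: 1/k_eq = 1/68200 + 1/124000 + 1/108000 + 1/129000 = 3.974×10^-5, so k_eq = 25160 N/m.
ω_n = √(k_eq/m) = √(25160/17.1) = 38.36 rad/s.
Critical damping c_c = 2√(k_eq·m) = 2√(25160 × 17.1) = 1312 N·s/m, so ζ = c/c_c = 600/1312 = 0.4573.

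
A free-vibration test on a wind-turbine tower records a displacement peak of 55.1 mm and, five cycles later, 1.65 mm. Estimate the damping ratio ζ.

0.111

Logarithmic decrement δ = (1/n)·ln(x₀/x_n) = (1/5)·ln(55.1/1.65) = (1/5)·ln(33.39) = 0.7017.
ζ = δ/√(4π² + δ²) = 0.7017/√(39.48 + 0.492) = 0.7017/6.322 = 0.1110.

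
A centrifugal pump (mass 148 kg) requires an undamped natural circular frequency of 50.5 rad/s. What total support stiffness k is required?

377000 N/m

k = m·ω_n² = 148 × 50.50² = 148 × 2550 = 377400 N/m.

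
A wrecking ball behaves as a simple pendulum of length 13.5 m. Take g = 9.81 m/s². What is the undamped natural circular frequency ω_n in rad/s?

0.852 rad/s

For a simple pendulum ω_n = √(g/L) = √(9.81/13.5) = √0.7267 = 0.8524 rad/s.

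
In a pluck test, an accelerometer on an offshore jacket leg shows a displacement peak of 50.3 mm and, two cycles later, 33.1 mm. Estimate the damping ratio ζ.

0.0333

Logarithmic decrement δ = (1/n)·ln(x₀/x_n) = (1/2)·ln(50.3/33.1) = (1/2)·ln(1.520) = 0.2092.
ζ = δ/√(4π² + δ²) = 0.2092/√(39.48 + 0.0438) = 0.2092/6.287 = 0.03328.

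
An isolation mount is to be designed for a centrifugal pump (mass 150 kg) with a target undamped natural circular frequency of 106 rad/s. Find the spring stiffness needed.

1690000 N/m

k = m·ω_n² = 150 × 106.0² = 150 × 11240 = 1685000 N/m.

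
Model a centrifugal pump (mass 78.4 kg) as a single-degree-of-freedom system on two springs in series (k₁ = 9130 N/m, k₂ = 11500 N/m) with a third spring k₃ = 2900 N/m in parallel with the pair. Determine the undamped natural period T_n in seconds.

Series pair: k_s = k₁k₂/(k₁+k₂) = (9130)(11500)/(9130 + 11500) = 5089 N/m. In parallel with k₃: k_eq = 5089 + 2900 = 7989 N/m.
ω_n = √(k_eq/m) = √(7989/78.4) = √101.9 = 10.09 rad/s.
T_n = 2π/ω_n = 6.283/10.09 = 0.6224 s.

0.622 s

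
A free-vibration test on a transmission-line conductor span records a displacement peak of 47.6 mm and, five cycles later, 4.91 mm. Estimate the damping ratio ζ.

0.0721

Logarithmic decrement δ = (1/n)·ln(x₀/x_n) = (1/5)·ln(47.6/4.91) = (1/5)·ln(9.695) = 0.4543.
ζ = δ/√(4π² + δ²) = 0.4543/√(39.48 + 0.206) = 0.4543/6.300 = 0.07212.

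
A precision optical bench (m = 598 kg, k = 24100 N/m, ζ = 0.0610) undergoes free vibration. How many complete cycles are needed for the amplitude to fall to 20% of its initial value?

Logarithmic decrement δ = 2πζ/√(1 − ζ²) = 2π × 0.06100/√(1 − 0.00372) = 0.3840.
x_n/x₀ = e^(−nδ) ≤ 0.2; take ln: n ≥ ln(1/0.2)/δ = 1.609/0.3840 = 4.191.
So 5 complete cycles are required.

5 cycles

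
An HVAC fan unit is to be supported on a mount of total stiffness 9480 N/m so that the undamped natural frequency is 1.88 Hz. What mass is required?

67.9 kg

ω_n = 2πf_n = 2π × 1.88 = 11.81 rad/s.
m = k/ω_n² = 9480/11.81² = 9480/139.5 = 67.94 kg.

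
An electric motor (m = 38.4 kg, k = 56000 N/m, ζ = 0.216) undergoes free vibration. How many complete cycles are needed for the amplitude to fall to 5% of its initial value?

3 cycles

Logarithmic decrement δ = 2πζ/√(1 − ζ²) = 2π × 0.2160/√(1 − 0.0467) = 1.390.
x_n/x₀ = e^(−nδ) ≤ 0.05; take ln: n ≥ ln(1/0.05)/δ = 2.996/1.390 = 2.155.
So 3 complete cycles are required.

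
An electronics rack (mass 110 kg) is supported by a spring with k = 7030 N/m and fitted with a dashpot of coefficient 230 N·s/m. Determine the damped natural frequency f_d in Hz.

1.26 Hz

ω_n = √(k/m) = √(7030/110) = 7.994 rad/s.
Critical damping c_c = 2√(k·m) = 2√(7030 × 110) = 1759 N·s/m, so ζ = c/c_c = 230/1759 = 0.1308.
ω_d = ω_n√(1 − ζ²) = 7.994 × √(1 − 0.0171) = 7.926 rad/s.
f_d = ω_d/(2π) = 1.261 Hz.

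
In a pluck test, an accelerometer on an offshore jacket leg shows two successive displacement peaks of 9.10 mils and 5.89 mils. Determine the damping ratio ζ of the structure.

0.0691

Logarithmic decrement δ = (1/n)·ln(x₀/x_n) = (1/1)·ln(9.10/5.89) = (1/1)·ln(1.545) = 0.4350.
ζ = δ/√(4π² + δ²) = 0.4350/√(39.48 + 0.189) = 0.4350/6.298 = 0.06907.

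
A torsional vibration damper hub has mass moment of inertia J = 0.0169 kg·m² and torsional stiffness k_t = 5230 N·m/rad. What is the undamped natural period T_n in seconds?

0.0113 s

ω_n = √(k_t/J) = √(5230/0.0169) = √309500 = 556.3 rad/s.
T_n = 2π/ω_n = 6.283/556.3 = 0.01129 s.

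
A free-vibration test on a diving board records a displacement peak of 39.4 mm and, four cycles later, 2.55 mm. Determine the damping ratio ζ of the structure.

0.108

Logarithmic decrement δ = (1/n)·ln(x₀/x_n) = (1/4)·ln(39.4/2.55) = (1/4)·ln(15.45) = 0.6844.
ζ = δ/√(4π² + δ²) = 0.6844/√(39.48 + 0.468) = 0.6844/6.320 = 0.1083.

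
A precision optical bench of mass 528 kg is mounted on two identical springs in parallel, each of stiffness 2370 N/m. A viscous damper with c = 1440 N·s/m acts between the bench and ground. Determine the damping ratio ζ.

0.455

Parallel springs add: k_eq = 2 × 2370 = 4740 N/m.
ω_n = √(k_eq/m) = √(4740/528) = 2.996 rad/s.
Critical damping c_c = 2√(k_eq·m) = 2√(4740 × 528) = 3164 N·s/m, so ζ = c/c_c = 1440/3164 = 0.4551.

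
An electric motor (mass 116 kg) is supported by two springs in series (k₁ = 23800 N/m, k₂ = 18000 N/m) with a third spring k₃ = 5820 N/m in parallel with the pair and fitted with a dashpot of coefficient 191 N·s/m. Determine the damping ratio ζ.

0.0699

Series pair: k_s = k₁k₂/(k₁+k₂) = (23800)(18000)/(23800 + 18000) = 10250 N/m. In parallel with k₃: k_eq = 10250 + 5820 = 16070 N/m.
ω_n = √(k_eq/m) = √(16070/116) = 11.77 rad/s.
Critical damping c_c = 2√(k_eq·m) = 2√(16070 × 116) = 2731 N·s/m, so ζ = c/c_c = 191/2731 = 0.06995.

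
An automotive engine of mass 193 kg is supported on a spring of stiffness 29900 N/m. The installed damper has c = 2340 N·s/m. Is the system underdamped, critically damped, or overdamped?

underdamped

c_c = 2√(k·m) = 4804 N·s/m; ζ = c/c_c = 2340/4804 = 0.487.
Since ζ < 1 the system is underdamped.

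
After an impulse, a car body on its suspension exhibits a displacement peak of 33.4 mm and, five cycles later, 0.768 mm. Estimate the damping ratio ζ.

0.119

Logarithmic decrement δ = (1/n)·ln(x₀/x_n) = (1/5)·ln(33.4/0.768) = (1/5)·ln(43.49) = 0.7545.
ζ = δ/√(4π² + δ²) = 0.7545/√(39.48 + 0.569) = 0.7545/6.328 = 0.1192.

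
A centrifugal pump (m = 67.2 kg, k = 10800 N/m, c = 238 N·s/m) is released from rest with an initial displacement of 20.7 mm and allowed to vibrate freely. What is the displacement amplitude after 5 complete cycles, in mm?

ζ = c/(2√(km)) = 238/(2√(10800 × 67.2)) = 238/1704 = 0.1397.
Logarithmic decrement δ = 2πζ/√(1 − ζ²) = 2π × 0.1397/√(1 − 0.0195) = 0.8864.
After n cycles, x_n/x₀ = e^(−nδ), so x_5 = 20.7 × e^(−5 × 0.8864) = 20.7 × 0.01189 = 0.2462 mm.

0.246 mm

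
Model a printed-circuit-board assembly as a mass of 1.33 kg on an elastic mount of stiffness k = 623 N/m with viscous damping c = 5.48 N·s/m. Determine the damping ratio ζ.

ω_n = √(k/m) = √(623.0/1.33) = 21.64 rad/s.
Critical damping c_c = 2√(k·m) = 2√(623.0 × 1.33) = 57.57 N·s/m, so ζ = c/c_c = 5.48/57.57 = 0.09519.

0.0952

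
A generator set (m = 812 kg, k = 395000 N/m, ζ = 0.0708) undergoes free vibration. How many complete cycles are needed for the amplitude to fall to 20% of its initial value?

Logarithmic decrement δ = 2πζ/√(1 − ζ²) = 2π × 0.07080/√(1 − 0.00501) = 0.4460.
x_n/x₀ = e^(−nδ) ≤ 0.2; take ln: n ≥ ln(1/0.2)/δ = 1.609/0.4460 = 3.609.
So 4 complete cycles are required.

4 cycles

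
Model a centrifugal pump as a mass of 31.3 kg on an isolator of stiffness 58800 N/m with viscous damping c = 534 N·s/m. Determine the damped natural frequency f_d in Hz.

6.76 Hz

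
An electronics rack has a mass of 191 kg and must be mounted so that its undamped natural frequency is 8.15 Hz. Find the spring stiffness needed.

501000 N/m

ω_n = 2πf_n = 2π × 8.15 = 51.21 rad/s.
k = m·ω_n² = 191 × 51.21² = 191 × 2622 = 500900 N/m.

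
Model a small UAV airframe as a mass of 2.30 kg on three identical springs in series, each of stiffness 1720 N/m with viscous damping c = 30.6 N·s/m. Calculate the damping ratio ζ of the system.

0.421

Series springs: 1/k_eq = 3/1720, so k_eq = 1720/3 = 573.3 N/m.
ω_n = √(k_eq/m) = √(573.3/2.30) = 15.79 rad/s.
Critical damping c_c = 2√(k_eq·m) = 2√(573.3 × 2.30) = 72.63 N·s/m, so ζ = c/c_c = 30.6/72.63 = 0.4213.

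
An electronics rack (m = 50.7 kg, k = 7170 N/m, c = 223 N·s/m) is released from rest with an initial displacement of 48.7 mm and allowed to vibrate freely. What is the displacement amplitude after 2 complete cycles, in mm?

4.58 mm

ζ = c/(2√(km)) = 223/(2√(7170 × 50.7)) = 223/1206 = 0.1849.
Logarithmic decrement δ = 2πζ/√(1 − ζ²) = 2π × 0.1849/√(1 − 0.0342) = 1.182.
After n cycles, x_n/x₀ = e^(−nδ), so x_2 = 48.7 × e^(−2 × 1.182) = 48.7 × 0.09398 = 4.577 mm.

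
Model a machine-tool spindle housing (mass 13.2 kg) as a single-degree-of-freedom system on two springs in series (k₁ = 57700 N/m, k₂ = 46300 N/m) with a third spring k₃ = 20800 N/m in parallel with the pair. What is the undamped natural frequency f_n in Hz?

Series pair: k_s = k₁k₂/(k₁+k₂) = (57700)(46300)/(57700 + 46300) = 25690 N/m. In parallel with k₃: k_eq = 25690 + 20800 = 46490 N/m.
ω_n = √(k_eq/m) = √(46490/13.2) = √3522 = 59.34 rad/s.
f_n = ω_n/(2π) = 59.34/6.283 = 9.445 Hz.

9.44 Hz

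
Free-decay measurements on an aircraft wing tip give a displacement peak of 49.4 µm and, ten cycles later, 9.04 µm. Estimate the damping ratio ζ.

Logarithmic decrement δ = (1/n)·ln(x₀/x_n) = (1/10)·ln(49.4/9.04) = (1/10)·ln(5.465) = 0.1698.
ζ = δ/√(4π² + δ²) = 0.1698/√(39.48 + 0.0288) = 0.1698/6.285 = 0.02702.

0.0270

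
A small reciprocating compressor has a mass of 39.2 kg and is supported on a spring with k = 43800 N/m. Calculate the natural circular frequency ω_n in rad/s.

ω_n = √(k/m) = √(43800/39.2) = √1117 = 33.43 rad/s.

33.4 rad/s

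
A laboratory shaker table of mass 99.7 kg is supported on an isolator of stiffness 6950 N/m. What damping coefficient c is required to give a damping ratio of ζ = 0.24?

c_c = 2√(k·m) = 2√(6950 × 99.7) = 1665 N·s/m.
c = ζ·c_c = 0.24 × 1665 = 399.6 N·s/m.

400 N·s/m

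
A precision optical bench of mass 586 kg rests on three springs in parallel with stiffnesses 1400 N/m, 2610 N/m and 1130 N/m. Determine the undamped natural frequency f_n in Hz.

Parallel springs add: k_eq = 1400 + 2610 + 1130 = 5140 N/m.
ω_n = √(k_eq/m) = √(5140/586) = √8.771 = 2.962 rad/s.
f_n = ω_n/(2π) = 2.962/6.283 = 0.4714 Hz.

0.471 Hz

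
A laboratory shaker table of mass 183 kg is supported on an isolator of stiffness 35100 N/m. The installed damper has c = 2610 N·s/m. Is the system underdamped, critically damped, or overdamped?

c_c = 2√(k·m) = 5069 N·s/m; ζ = c/c_c = 2610/5069 = 0.515.
Since ζ < 1 the system is underdamped.

underdamped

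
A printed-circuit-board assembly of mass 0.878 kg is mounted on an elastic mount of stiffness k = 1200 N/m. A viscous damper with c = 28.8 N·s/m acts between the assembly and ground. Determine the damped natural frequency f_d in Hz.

5.27 Hz

ω_n = √(k/m) = √(1200/0.878) = 36.97 rad/s.
Critical damping c_c = 2√(k·m) = 2√(1200 × 0.878) = 64.92 N·s/m, so ζ = c/c_c = 28.8/64.92 = 0.4436.
ω_d = ω_n√(1 − ζ²) = 36.97 × √(1 − 0.197) = 33.13 rad/s.
f_d = ω_d/(2π) = 5.273 Hz.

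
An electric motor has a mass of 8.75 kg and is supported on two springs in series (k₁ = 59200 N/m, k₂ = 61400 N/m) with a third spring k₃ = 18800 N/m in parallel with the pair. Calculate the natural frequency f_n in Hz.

Series pair: k_s = k₁k₂/(k₁+k₂) = (59200)(61400)/(59200 + 61400) = 30140 N/m. In parallel with k₃: k_eq = 30140 + 18800 = 48940 N/m.
ω_n = √(k_eq/m) = √(48940/8.75) = √5593 = 74.79 rad/s.
f_n = ω_n/(2π) = 74.79/6.283 = 11.90 Hz.

11.9 Hz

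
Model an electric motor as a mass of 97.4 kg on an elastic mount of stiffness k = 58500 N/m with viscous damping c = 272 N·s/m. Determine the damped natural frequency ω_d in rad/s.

24.5 rad/s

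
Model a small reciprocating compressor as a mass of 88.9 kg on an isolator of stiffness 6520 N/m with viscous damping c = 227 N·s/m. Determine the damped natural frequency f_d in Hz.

ω_n = √(k/m) = √(6520/88.9) = 8.564 rad/s.
Critical damping c_c = 2√(k·m) = 2√(6520 × 88.9) = 1523 N·s/m, so ζ = c/c_c = 227/1523 = 0.1491.
ω_d = ω_n√(1 − ζ²) = 8.564 × √(1 − 0.0222) = 8.468 rad/s.
f_d = ω_d/(2π) = 1.348 Hz.

1.35 Hz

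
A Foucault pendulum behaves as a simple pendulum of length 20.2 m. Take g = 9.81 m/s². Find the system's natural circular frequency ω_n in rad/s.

0.697 rad/s

For a simple pendulum ω_n = √(g/L) = √(9.81/20.2) = √0.4856 = 0.6969 rad/s.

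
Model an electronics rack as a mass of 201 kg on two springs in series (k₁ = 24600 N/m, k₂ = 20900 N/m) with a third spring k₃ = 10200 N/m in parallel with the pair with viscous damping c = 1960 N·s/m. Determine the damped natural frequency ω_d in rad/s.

9.12 rad/s

Series pair: k_s = k₁k₂/(k₁+k₂) = (24600)(20900)/(24600 + 20900) = 11300 N/m. In parallel with k₃: k_eq = 11300 + 10200 = 21500 N/m.
ω_n = √(k_eq/m) = √(21500/201) = 10.34 rad/s.
Critical damping c_c = 2√(k_eq·m) = 2√(21500 × 201) = 4158 N·s/m, so ζ = c/c_c = 1960/4158 = 0.4714.
ω_d = ω_n√(1 − ζ²) = 10.34 × √(1 − 0.222) = 9.121 rad/s.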